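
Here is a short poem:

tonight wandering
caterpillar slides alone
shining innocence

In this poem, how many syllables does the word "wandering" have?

3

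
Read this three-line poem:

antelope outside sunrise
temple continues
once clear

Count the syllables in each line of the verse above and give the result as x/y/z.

Line 1: "antelope outside sunrise": 3+2+2 = 7
Line 2: "temple continues": 2+3 = 5
Line 3: "once clear": 1+1 = 2

7/5/2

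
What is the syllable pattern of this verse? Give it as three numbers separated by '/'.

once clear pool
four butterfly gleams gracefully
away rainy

Line 1: once (1), clear (1), pool (1) → 3
Line 2: four (1), butterfly (3), gleams (1), gracefully (3) → 8
Line 3: away (2), rainy (2) → 4

3/8/4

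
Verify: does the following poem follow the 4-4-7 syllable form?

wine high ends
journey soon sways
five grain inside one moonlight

Line 1: "wine high ends": 1+1+1 = 3 (expected 4)
Line 2: "journey soon sways": 2+1+1 = 4 ✓
Line 3: "five grain inside one moonlight": 1+1+2+1+2 = 7 ✓

No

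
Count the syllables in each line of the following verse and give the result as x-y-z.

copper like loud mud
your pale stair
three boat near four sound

5-3-5

Line 1: copper(2) + like(1) + loud(1) + mud(1) = 5
Line 2: your(1) + pale(1) + stair(1) = 3
Line 3: three(1) + boat(1) + near(1) + four(1) + sound(1) = 5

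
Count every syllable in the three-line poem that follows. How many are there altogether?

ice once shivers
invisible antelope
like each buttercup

16

Line 1: "ice once shivers": 1+1+2 = 4
Line 2: "invisible antelope": 4+3 = 7
Line 3: "like each buttercup": 1+1+3 = 5
Total: 4 + 7 + 5 = 16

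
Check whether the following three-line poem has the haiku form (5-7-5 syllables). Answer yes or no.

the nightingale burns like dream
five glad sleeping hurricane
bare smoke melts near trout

Line 1: the(1) + nightingale(3) + burns(1) + like(1) + dream(1) = 7 (expected 5)
Line 2: five(1) + glad(1) + sleeping(2) + hurricane(3) = 7 ✓
Line 3: bare(1) + smoke(1) + melts(1) + near(1) + trout(1) = 5 ✓

No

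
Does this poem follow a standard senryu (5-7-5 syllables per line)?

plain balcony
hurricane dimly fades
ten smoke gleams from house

Line 1: "plain balcony": 1+3 = 4 (expected 5)
Line 2: "hurricane dimly fades": 3+2+1 = 6 (expected 7)
Line 3: "ten smoke gleams from house": 1+1+1+1+1 = 5 ✓

No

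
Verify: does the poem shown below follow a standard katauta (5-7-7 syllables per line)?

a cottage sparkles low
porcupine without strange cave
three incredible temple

Line 1: a (1), cottage (2), sparkles (2), low (1) → 6 (expected 5)
Line 2: porcupine (3), without (2), strange (1), cave (1) → 7 ✓
Line 3: three (1), incredible (4), temple (2) → 7 ✓

No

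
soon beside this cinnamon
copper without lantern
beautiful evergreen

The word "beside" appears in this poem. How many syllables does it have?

2

"beside" has 2 syllables.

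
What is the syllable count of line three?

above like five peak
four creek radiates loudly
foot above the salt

Line three: foot (1), above (2), the (1), salt (1) → 5

5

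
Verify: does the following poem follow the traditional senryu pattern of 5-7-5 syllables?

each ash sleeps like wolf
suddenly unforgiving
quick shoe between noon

Line 1: each (1), ash (1), sleeps (1), like (1), wolf (1) → 5 ✓
Line 2: suddenly (3), unforgiving (4) → 7 ✓
Line 3: quick (1), shoe (1), between (2), noon (1) → 5 ✓

Yes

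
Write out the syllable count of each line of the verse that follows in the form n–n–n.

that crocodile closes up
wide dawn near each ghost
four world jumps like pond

7–5–5

Line 1: that(1) + crocodile(3) + closes(2) + up(1) = 7
Line 2: wide(1) + dawn(1) + near(1) + each(1) + ghost(1) = 5
Line 3: four(1) + world(1) + jumps(1) + like(1) + pond(1) = 5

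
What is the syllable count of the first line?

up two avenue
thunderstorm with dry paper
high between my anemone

The first line: up (1), two (1), avenue (3) → 5

5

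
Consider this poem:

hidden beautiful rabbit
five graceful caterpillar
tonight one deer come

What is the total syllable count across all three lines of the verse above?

Line 1: "hidden beautiful rabbit": 2+3+2 = 7
Line 2: "five graceful caterpillar": 1+2+4 = 7
Line 3: "tonight one deer come": 2+1+1+1 = 5
Total: 7 + 7 + 5 = 19

19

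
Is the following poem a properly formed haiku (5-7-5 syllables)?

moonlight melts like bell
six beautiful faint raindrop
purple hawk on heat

Line 1: "moonlight melts like bell": 2+1+1+1 = 5 ✓
Line 2: "six beautiful faint raindrop": 1+3+1+2 = 7 ✓
Line 3: "purple hawk on heat": 2+1+1+1 = 5 ✓

Yes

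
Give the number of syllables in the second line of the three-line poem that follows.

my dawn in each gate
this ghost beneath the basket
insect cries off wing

The second line: this(1) + ghost(1) + beneath(2) + the(1) + basket(2) = 7

7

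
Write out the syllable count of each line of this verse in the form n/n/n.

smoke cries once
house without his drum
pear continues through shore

3/5/6

Line 1: smoke (1), cries (1), once (1) → 3
Line 2: house (1), without (2), his (1), drum (1) → 5
Line 3: pear (1), continues (3), through (1), shore (1) → 6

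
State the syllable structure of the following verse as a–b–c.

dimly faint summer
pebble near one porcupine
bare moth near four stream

Line 1: dimly (2), faint (1), summer (2) → 5
Line 2: pebble (2), near (1), one (1), porcupine (3) → 7
Line 3: bare (1), moth (1), near (1), four (1), stream (1) → 5

5–7–5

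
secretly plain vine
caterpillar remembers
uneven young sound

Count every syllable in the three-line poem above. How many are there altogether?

Line 1: secretly(3) + plain(1) + vine(1) = 5
Line 2: caterpillar(4) + remembers(3) = 7
Line 3: uneven(3) + young(1) + sound(1) = 5
Total: 5 + 7 + 5 = 17

17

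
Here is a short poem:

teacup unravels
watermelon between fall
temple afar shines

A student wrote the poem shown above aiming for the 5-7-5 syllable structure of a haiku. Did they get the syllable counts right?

Yes

Line 1: "teacup unravels": 2+3 = 5 ✓
Line 2: "watermelon between fall": 4+2+1 = 7 ✓
Line 3: "temple afar shines": 2+2+1 = 5 ✓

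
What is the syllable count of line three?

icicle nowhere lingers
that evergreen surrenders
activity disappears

7

Line three: activity(4) + disappears(3) = 7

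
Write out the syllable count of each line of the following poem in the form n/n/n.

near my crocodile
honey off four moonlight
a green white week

5/6/4

Line 1: "near my crocodile": 1+1+3 = 5
Line 2: "honey off four moonlight": 2+1+1+2 = 6
Line 3: "a green white week": 1+1+1+1 = 4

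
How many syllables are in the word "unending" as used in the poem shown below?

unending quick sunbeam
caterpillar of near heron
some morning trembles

3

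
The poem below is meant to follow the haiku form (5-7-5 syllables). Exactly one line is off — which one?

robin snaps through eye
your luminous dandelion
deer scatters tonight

The second line

Line 1: "robin snaps through eye": 2+1+1+1 = 5 ✓
Line 2: "your luminous dandelion": 1+3+4 = 8 (expected 7)
Line 3: "deer scatters tonight": 1+2+2 = 5 ✓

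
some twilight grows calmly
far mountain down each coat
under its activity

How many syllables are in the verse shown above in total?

Line 1: some (1), twilight (2), grows (1), calmly (2) → 6
Line 2: far (1), mountain (2), down (1), each (1), coat (1) → 6
Line 3: under (2), its (1), activity (4) → 7
Total: 6 + 6 + 7 = 19

19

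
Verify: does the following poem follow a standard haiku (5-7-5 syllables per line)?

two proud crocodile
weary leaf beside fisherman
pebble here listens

No

Line 1: two(1) + proud(1) + crocodile(3) = 5 ✓
Line 2: weary(2) + leaf(1) + beside(2) + fisherman(3) = 8 (expected 7)
Line 3: pebble(2) + here(1) + listens(2) = 5 ✓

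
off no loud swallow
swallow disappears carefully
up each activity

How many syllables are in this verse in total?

Line 1: off (1), no (1), loud (1), swallow (2) → 5
Line 2: swallow (2), disappears (3), carefully (3) → 8
Line 3: up (1), each (1), activity (4) → 6
Total: 5 + 8 + 6 = 19

19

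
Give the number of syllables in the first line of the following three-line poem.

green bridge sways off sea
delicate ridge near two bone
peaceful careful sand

The first line: green (1), bridge (1), sways (1), off (1), sea (1) → 5

5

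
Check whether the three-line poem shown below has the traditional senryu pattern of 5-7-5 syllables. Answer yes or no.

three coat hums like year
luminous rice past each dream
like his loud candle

Line 1: three(1) + coat(1) + hums(1) + like(1) + year(1) = 5 ✓
Line 2: luminous(3) + rice(1) + past(1) + each(1) + dream(1) = 7 ✓
Line 3: like(1) + his(1) + loud(1) + candle(2) = 5 ✓

Yes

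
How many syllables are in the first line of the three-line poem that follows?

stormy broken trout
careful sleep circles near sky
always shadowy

5

The first line: stormy(2) + broken(2) + trout(1) = 5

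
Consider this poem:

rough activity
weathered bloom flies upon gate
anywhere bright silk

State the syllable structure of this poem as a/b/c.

5/7/5

Line 1: rough (1), activity (4) → 5
Line 2: weathered (2), bloom (1), flies (1), upon (2), gate (1) → 7
Line 3: anywhere (3), bright (1), silk (1) → 5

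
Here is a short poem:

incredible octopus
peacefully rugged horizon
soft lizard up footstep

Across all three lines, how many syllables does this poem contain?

Line 1: "incredible octopus": 4+3 = 7
Line 2: "peacefully rugged horizon": 3+2+3 = 8
Line 3: "soft lizard up footstep": 1+2+1+2 = 6
Total: 7 + 8 + 6 = 21

21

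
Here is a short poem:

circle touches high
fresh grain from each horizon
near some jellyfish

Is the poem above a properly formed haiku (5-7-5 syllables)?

Yes

Line 1: circle (2), touches (2), high (1) → 5 ✓
Line 2: fresh (1), grain (1), from (1), each (1), horizon (3) → 7 ✓
Line 3: near (1), some (1), jellyfish (3) → 5 ✓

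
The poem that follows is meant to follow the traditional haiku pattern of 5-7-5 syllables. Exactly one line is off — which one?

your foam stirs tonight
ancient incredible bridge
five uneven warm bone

Line 1: your(1) + foam(1) + stirs(1) + tonight(2) = 5 ✓
Line 2: ancient(2) + incredible(4) + bridge(1) = 7 ✓
Line 3: five(1) + uneven(3) + warm(1) + bone(1) = 6 (expected 5)

The third line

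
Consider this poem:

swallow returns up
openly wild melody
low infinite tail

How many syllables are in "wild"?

"wild" has 1 syllable.

1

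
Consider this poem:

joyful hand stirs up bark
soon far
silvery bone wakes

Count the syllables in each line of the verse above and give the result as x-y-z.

6-2-5

Line 1: "joyful hand stirs up bark": 2+1+1+1+1 = 6
Line 2: "soon far": 1+1 = 2
Line 3: "silvery bone wakes": 3+1+1 = 5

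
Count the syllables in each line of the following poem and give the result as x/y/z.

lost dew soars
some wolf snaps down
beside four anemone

Line 1: lost(1) + dew(1) + soars(1) = 3
Line 2: some(1) + wolf(1) + snaps(1) + down(1) = 4
Line 3: beside(2) + four(1) + anemone(4) = 7

3/4/7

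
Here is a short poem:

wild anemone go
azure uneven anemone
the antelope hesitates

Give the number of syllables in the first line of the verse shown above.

6

The first line: wild (1), anemone (4), go (1) → 6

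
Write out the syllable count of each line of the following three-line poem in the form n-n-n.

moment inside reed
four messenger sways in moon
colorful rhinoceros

Line 1: "moment inside reed": 2+2+1 = 5
Line 2: "four messenger sways in moon": 1+3+1+1+1 = 7
Line 3: "colorful rhinoceros": 3+4 = 7

5-7-7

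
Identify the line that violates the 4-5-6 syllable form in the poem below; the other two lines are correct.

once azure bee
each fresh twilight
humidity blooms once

Line 2

Line 1: once (1), azure (2), bee (1) → 4 ✓
Line 2: each (1), fresh (1), twilight (2) → 4 (expected 5)
Line 3: humidity (4), blooms (1), once (1) → 6 ✓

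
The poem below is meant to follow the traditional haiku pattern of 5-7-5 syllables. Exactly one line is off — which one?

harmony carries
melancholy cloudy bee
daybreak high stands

Line 1: harmony(3) + carries(2) = 5 ✓
Line 2: melancholy(4) + cloudy(2) + bee(1) = 7 ✓
Line 3: daybreak(2) + high(1) + stands(1) = 4 (expected 5)

Line 3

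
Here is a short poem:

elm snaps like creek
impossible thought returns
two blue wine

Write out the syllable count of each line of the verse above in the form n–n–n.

4–7–3

Line 1: "elm snaps like creek": 1+1+1+1 = 4
Line 2: "impossible thought returns": 4+1+2 = 7
Line 3: "two blue wine": 1+1+1 = 3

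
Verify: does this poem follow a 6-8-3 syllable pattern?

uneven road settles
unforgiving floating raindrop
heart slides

Line 1: uneven(3) + road(1) + settles(2) = 6 ✓
Line 2: unforgiving(4) + floating(2) + raindrop(2) = 8 ✓
Line 3: heart(1) + slides(1) = 2 (expected 3)

No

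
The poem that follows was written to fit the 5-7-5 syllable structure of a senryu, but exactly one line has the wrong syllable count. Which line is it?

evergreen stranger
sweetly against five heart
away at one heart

The second line

Line 1: evergreen (3), stranger (2) → 5 ✓
Line 2: sweetly (2), against (2), five (1), heart (1) → 6 (expected 7)
Line 3: away (2), at (1), one (1), heart (1) → 5 ✓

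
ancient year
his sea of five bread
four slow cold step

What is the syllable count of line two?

Line two: his (1), sea (1), of (1), five (1), bread (1) → 5

5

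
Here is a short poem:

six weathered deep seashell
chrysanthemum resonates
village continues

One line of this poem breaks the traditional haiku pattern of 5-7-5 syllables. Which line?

Line 1: six (1), weathered (2), deep (1), seashell (2) → 6 (expected 5)
Line 2: chrysanthemum (4), resonates (3) → 7 ✓
Line 3: village (2), continues (3) → 5 ✓

Line 1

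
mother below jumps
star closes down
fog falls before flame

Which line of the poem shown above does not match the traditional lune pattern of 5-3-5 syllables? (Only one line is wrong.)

Line 1: "mother below jumps": 2+2+1 = 5 ✓
Line 2: "star closes down": 1+2+1 = 4 (expected 3)
Line 3: "fog falls before flame": 1+1+2+1 = 5 ✓

Line 2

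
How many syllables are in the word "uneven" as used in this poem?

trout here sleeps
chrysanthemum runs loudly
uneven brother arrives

3

"uneven" has 3 syllables.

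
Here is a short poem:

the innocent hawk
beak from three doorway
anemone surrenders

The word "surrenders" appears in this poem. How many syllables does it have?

3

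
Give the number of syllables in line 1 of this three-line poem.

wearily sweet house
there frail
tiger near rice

Line 1: wearily (3), sweet (1), house (1) → 5

5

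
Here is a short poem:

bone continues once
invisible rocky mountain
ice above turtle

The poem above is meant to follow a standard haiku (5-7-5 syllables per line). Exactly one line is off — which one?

Line 1: bone (1), continues (3), once (1) → 5 ✓
Line 2: invisible (4), rocky (2), mountain (2) → 8 (expected 7)
Line 3: ice (1), above (2), turtle (2) → 5 ✓

The second line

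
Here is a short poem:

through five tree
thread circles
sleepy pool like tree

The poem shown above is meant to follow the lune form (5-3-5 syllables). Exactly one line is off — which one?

The first line

Line 1: through(1) + five(1) + tree(1) = 3 (expected 5)
Line 2: thread(1) + circles(2) = 3 ✓
Line 3: sleepy(2) + pool(1) + like(1) + tree(1) = 5 ✓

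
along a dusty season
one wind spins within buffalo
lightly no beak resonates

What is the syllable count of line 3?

Line 3: lightly(2) + no(1) + beak(1) + resonates(3) = 7

7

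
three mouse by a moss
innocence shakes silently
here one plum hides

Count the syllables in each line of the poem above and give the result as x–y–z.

5–7–4

Line 1: "three mouse by a moss": 1+1+1+1+1 = 5
Line 2: "innocence shakes silently": 3+1+3 = 7
Line 3: "here one plum hides": 1+1+1+1 = 4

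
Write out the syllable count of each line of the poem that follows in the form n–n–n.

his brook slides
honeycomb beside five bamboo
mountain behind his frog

Line 1: his(1) + brook(1) + slides(1) = 3
Line 2: honeycomb(3) + beside(2) + five(1) + bamboo(2) = 8
Line 3: mountain(2) + behind(2) + his(1) + frog(1) = 6

3–8–6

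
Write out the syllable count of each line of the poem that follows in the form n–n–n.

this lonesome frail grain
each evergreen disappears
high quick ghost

5–7–3

Line 1: this (1), lonesome (2), frail (1), grain (1) → 5
Line 2: each (1), evergreen (3), disappears (3) → 7
Line 3: high (1), quick (1), ghost (1) → 3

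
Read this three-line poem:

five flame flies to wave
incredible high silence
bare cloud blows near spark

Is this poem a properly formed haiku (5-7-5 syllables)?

Yes

Line 1: "five flame flies to wave": 1+1+1+1+1 = 5 ✓
Line 2: "incredible high silence": 4+1+2 = 7 ✓
Line 3: "bare cloud blows near spark": 1+1+1+1+1 = 5 ✓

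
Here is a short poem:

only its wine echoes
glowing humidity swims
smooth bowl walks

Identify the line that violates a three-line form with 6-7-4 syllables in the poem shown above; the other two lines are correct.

Line 1: "only its wine echoes": 2+1+1+2 = 6 ✓
Line 2: "glowing humidity swims": 2+4+1 = 7 ✓
Line 3: "smooth bowl walks": 1+1+1 = 3 (expected 4)

Line 3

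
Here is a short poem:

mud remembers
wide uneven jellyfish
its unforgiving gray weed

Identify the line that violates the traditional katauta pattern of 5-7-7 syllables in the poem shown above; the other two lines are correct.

Line 1

Line 1: "mud remembers": 1+3 = 4 (expected 5)
Line 2: "wide uneven jellyfish": 1+3+3 = 7 ✓
Line 3: "its unforgiving gray weed": 1+4+1+1 = 7 ✓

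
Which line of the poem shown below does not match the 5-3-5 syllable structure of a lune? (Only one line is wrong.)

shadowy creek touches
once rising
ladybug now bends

The first line

Line 1: shadowy(3) + creek(1) + touches(2) = 6 (expected 5)
Line 2: once(1) + rising(2) = 3 ✓
Line 3: ladybug(3) + now(1) + bends(1) = 5 ✓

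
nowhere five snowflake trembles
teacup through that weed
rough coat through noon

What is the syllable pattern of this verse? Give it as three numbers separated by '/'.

Line 1: nowhere(2) + five(1) + snowflake(2) + trembles(2) = 7
Line 2: teacup(2) + through(1) + that(1) + weed(1) = 5
Line 3: rough(1) + coat(1) + through(1) + noon(1) = 4

7/5/4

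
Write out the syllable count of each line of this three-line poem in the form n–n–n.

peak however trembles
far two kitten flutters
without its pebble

6–6–5

Line 1: peak (1), however (3), trembles (2) → 6
Line 2: far (1), two (1), kitten (2), flutters (2) → 6
Line 3: without (2), its (1), pebble (2) → 5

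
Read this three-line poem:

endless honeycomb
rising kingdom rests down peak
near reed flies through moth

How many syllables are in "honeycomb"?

"honeycomb" has 3 syllables.

3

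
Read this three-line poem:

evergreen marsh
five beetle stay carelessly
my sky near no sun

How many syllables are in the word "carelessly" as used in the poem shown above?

3

"carelessly" has 3 syllables.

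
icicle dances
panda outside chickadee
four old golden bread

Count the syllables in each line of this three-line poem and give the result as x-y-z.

Line 1: icicle (3), dances (2) → 5
Line 2: panda (2), outside (2), chickadee (3) → 7
Line 3: four (1), old (1), golden (2), bread (1) → 5

5-7-5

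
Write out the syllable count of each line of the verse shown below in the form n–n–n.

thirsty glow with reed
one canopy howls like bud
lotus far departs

5–7–5

Line 1: thirsty (2), glow (1), with (1), reed (1) → 5
Line 2: one (1), canopy (3), howls (1), like (1), bud (1) → 7
Line 3: lotus (2), far (1), departs (2) → 5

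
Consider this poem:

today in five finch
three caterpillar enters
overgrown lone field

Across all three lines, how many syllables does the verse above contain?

Line 1: today (2), in (1), five (1), finch (1) → 5
Line 2: three (1), caterpillar (4), enters (2) → 7
Line 3: overgrown (3), lone (1), field (1) → 5
Total: 5 + 7 + 5 = 17

17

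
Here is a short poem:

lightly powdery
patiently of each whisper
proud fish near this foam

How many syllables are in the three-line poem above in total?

17

Line 1: lightly(2) + powdery(3) = 5
Line 2: patiently(3) + of(1) + each(1) + whisper(2) = 7
Line 3: proud(1) + fish(1) + near(1) + this(1) + foam(1) = 5
Total: 5 + 7 + 5 = 17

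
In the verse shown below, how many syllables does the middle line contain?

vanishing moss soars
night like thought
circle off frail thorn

3

The middle line: "night like thought": 1+1+1 = 3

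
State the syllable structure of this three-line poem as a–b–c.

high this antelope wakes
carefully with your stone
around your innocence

6–6–6

Line 1: high(1) + this(1) + antelope(3) + wakes(1) = 6
Line 2: carefully(3) + with(1) + your(1) + stone(1) = 6
Line 3: around(2) + your(1) + innocence(3) = 6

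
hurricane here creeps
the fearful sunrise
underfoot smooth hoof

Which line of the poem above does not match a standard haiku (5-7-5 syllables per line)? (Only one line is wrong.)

Line 2

Line 1: hurricane (3), here (1), creeps (1) → 5 ✓
Line 2: the (1), fearful (2), sunrise (2) → 5 (expected 7)
Line 3: underfoot (3), smooth (1), hoof (1) → 5 ✓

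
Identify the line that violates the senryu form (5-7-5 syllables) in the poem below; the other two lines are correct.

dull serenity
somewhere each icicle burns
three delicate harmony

Line 1: dull (1), serenity (4) → 5 ✓
Line 2: somewhere (2), each (1), icicle (3), burns (1) → 7 ✓
Line 3: three (1), delicate (3), harmony (3) → 7 (expected 5)

Line 3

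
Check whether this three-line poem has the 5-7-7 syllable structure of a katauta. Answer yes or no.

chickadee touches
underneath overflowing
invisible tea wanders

Yes

Line 1: "chickadee touches": 3+2 = 5 ✓
Line 2: "underneath overflowing": 3+4 = 7 ✓
Line 3: "invisible tea wanders": 4+1+2 = 7 ✓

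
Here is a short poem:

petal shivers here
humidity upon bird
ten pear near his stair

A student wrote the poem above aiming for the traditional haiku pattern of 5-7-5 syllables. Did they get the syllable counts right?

Line 1: "petal shivers here": 2+2+1 = 5 ✓
Line 2: "humidity upon bird": 4+2+1 = 7 ✓
Line 3: "ten pear near his stair": 1+1+1+1+1 = 5 ✓

Yes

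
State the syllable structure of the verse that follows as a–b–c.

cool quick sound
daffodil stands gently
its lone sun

3–6–3

Line 1: "cool quick sound": 1+1+1 = 3
Line 2: "daffodil stands gently": 3+1+2 = 6
Line 3: "its lone sun": 1+1+1 = 3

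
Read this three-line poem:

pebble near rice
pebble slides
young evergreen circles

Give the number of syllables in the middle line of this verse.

3

The middle line: "pebble slides": 2+1 = 3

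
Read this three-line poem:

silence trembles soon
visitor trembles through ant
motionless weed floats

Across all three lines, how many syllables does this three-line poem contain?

Line 1: silence (2), trembles (2), soon (1) → 5
Line 2: visitor (3), trembles (2), through (1), ant (1) → 7
Line 3: motionless (3), weed (1), floats (1) → 5
Total: 5 + 7 + 5 = 17

17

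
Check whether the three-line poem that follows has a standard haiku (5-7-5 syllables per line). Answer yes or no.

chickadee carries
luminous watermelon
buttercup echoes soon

Line 1: "chickadee carries": 3+2 = 5 ✓
Line 2: "luminous watermelon": 3+4 = 7 ✓
Line 3: "buttercup echoes soon": 3+2+1 = 6 (expected 5)

No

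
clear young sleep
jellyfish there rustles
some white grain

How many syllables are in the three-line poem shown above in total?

Line 1: clear (1), young (1), sleep (1) → 3
Line 2: jellyfish (3), there (1), rustles (2) → 6
Line 3: some (1), white (1), grain (1) → 3
Total: 3 + 6 + 3 = 12

12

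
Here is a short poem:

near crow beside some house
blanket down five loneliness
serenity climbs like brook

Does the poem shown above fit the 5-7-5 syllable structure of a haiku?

No

Line 1: "near crow beside some house": 1+1+2+1+1 = 6 (expected 5)
Line 2: "blanket down five loneliness": 2+1+1+3 = 7 ✓
Line 3: "serenity climbs like brook": 4+1+1+1 = 7 (expected 5)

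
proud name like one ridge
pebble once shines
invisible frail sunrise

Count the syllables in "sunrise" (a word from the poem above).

"sunrise" has 2 syllables.

2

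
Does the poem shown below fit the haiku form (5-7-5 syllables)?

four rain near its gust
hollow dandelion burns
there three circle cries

Yes

Line 1: four(1) + rain(1) + near(1) + its(1) + gust(1) = 5 ✓
Line 2: hollow(2) + dandelion(4) + burns(1) = 7 ✓
Line 3: there(1) + three(1) + circle(2) + cries(1) = 5 ✓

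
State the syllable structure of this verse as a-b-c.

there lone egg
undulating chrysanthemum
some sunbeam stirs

Line 1: "there lone egg": 1+1+1 = 3
Line 2: "undulating chrysanthemum": 4+4 = 8
Line 3: "some sunbeam stirs": 1+2+1 = 4

3-8-4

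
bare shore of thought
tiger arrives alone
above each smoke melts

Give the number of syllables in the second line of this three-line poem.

The second line: tiger(2) + arrives(2) + alone(2) = 6

6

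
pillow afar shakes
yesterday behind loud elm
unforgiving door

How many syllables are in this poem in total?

Line 1: pillow (2), afar (2), shakes (1) → 5
Line 2: yesterday (3), behind (2), loud (1), elm (1) → 7
Line 3: unforgiving (4), door (1) → 5
Total: 5 + 7 + 5 = 17

17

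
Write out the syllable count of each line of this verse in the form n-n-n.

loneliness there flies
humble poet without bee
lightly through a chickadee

Line 1: loneliness(3) + there(1) + flies(1) = 5
Line 2: humble(2) + poet(2) + without(2) + bee(1) = 7
Line 3: lightly(2) + through(1) + a(1) + chickadee(3) = 7

5-7-7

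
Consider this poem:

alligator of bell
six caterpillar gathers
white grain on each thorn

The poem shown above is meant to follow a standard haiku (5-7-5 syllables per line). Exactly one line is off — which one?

Line 1: alligator(4) + of(1) + bell(1) = 6 (expected 5)
Line 2: six(1) + caterpillar(4) + gathers(2) = 7 ✓
Line 3: white(1) + grain(1) + on(1) + each(1) + thorn(1) = 5 ✓

Line 1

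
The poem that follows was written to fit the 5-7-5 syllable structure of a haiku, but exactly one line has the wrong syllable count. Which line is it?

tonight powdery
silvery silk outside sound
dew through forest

Line 1: tonight(2) + powdery(3) = 5 ✓
Line 2: silvery(3) + silk(1) + outside(2) + sound(1) = 7 ✓
Line 3: dew(1) + through(1) + forest(2) = 4 (expected 5)

Line 3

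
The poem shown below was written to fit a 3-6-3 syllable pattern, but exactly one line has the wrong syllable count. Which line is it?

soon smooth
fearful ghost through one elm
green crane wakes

Line 1: "soon smooth": 1+1 = 2 (expected 3)
Line 2: "fearful ghost through one elm": 2+1+1+1+1 = 6 ✓
Line 3: "green crane wakes": 1+1+1 = 3 ✓

The first line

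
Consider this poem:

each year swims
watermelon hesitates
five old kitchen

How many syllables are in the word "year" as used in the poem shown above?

1

"year" has 1 syllable.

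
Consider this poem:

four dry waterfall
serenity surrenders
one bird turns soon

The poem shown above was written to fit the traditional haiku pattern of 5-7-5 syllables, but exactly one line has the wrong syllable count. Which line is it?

The third line

Line 1: four (1), dry (1), waterfall (3) → 5 ✓
Line 2: serenity (4), surrenders (3) → 7 ✓
Line 3: one (1), bird (1), turns (1), soon (1) → 4 (expected 5)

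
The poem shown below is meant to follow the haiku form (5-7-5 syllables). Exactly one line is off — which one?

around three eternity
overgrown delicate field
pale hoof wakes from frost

The first line

Line 1: around(2) + three(1) + eternity(4) = 7 (expected 5)
Line 2: overgrown(3) + delicate(3) + field(1) = 7 ✓
Line 3: pale(1) + hoof(1) + wakes(1) + from(1) + frost(1) = 5 ✓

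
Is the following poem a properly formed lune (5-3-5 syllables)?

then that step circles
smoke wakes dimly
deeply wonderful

No

Line 1: then(1) + that(1) + step(1) + circles(2) = 5 ✓
Line 2: smoke(1) + wakes(1) + dimly(2) = 4 (expected 3)
Line 3: deeply(2) + wonderful(3) = 5 ✓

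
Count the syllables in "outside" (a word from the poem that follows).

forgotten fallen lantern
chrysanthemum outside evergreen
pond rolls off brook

2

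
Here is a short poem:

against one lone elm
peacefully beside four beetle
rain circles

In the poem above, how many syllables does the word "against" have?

"against" has 2 syllables.

2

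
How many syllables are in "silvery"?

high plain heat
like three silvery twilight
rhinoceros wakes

3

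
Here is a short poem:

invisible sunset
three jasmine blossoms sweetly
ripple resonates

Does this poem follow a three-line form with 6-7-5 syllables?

Line 1: "invisible sunset": 4+2 = 6 ✓
Line 2: "three jasmine blossoms sweetly": 1+2+2+2 = 7 ✓
Line 3: "ripple resonates": 2+3 = 5 ✓

Yes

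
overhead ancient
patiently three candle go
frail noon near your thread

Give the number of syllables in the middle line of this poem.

7

The middle line: "patiently three candle go": 3+1+2+1 = 7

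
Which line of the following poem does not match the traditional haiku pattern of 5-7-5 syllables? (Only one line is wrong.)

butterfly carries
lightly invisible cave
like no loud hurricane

Line 3

Line 1: "butterfly carries": 3+2 = 5 ✓
Line 2: "lightly invisible cave": 2+4+1 = 7 ✓
Line 3: "like no loud hurricane": 1+1+1+3 = 6 (expected 5)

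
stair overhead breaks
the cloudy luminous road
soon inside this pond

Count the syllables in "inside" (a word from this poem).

2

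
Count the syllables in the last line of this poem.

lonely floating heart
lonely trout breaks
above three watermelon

7

The last line: above(2) + three(1) + watermelon(4) = 7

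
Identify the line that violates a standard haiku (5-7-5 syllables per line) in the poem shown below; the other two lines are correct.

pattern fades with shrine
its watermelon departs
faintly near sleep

Line 1: pattern(2) + fades(1) + with(1) + shrine(1) = 5 ✓
Line 2: its(1) + watermelon(4) + departs(2) = 7 ✓
Line 3: faintly(2) + near(1) + sleep(1) = 4 (expected 5)

The third line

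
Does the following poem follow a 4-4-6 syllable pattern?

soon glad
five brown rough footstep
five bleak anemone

Line 1: soon (1), glad (1) → 2 (expected 4)
Line 2: five (1), brown (1), rough (1), footstep (2) → 5 (expected 4)
Line 3: five (1), bleak (1), anemone (4) → 6 ✓

No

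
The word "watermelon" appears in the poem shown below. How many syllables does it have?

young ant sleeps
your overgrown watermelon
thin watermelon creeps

4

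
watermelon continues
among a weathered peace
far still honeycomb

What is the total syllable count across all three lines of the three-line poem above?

Line 1: watermelon (4), continues (3) → 7
Line 2: among (2), a (1), weathered (2), peace (1) → 6
Line 3: far (1), still (1), honeycomb (3) → 5
Total: 7 + 6 + 5 = 18

18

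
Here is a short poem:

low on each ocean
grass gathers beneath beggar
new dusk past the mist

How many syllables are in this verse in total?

17

Line 1: low (1), on (1), each (1), ocean (2) → 5
Line 2: grass (1), gathers (2), beneath (2), beggar (2) → 7
Line 3: new (1), dusk (1), past (1), the (1), mist (1) → 5
Total: 5 + 7 + 5 = 17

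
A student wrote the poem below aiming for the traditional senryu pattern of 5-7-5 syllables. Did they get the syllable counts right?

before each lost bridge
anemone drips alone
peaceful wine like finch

Yes

Line 1: "before each lost bridge": 2+1+1+1 = 5 ✓
Line 2: "anemone drips alone": 4+1+2 = 7 ✓
Line 3: "peaceful wine like finch": 2+1+1+1 = 5 ✓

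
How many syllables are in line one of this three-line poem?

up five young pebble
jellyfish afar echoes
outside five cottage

Line one: up(1) + five(1) + young(1) + pebble(2) = 5

5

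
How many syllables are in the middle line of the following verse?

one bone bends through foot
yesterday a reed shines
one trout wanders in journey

The middle line: "yesterday a reed shines": 3+1+1+1 = 6

6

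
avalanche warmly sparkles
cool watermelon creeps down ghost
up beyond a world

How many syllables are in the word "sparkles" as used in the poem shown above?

2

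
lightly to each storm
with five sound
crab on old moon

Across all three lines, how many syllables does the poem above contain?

12

Line 1: lightly (2), to (1), each (1), storm (1) → 5
Line 2: with (1), five (1), sound (1) → 3
Line 3: crab (1), on (1), old (1), moon (1) → 4
Total: 5 + 3 + 4 = 12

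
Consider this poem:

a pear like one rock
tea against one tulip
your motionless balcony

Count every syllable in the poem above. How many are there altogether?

Line 1: "a pear like one rock": 1+1+1+1+1 = 5
Line 2: "tea against one tulip": 1+2+1+2 = 6
Line 3: "your motionless balcony": 1+3+3 = 7
Total: 5 + 6 + 7 = 18

18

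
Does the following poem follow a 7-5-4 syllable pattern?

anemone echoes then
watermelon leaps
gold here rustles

Line 1: "anemone echoes then": 4+2+1 = 7 ✓
Line 2: "watermelon leaps": 4+1 = 5 ✓
Line 3: "gold here rustles": 1+1+2 = 4 ✓

Yes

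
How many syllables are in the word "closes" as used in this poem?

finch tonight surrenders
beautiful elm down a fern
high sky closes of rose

2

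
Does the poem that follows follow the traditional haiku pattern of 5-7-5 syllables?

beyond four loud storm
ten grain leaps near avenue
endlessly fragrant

Line 1: beyond(2) + four(1) + loud(1) + storm(1) = 5 ✓
Line 2: ten(1) + grain(1) + leaps(1) + near(1) + avenue(3) = 7 ✓
Line 3: endlessly(3) + fragrant(2) = 5 ✓

Yes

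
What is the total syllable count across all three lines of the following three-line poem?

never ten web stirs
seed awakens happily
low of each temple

17

Line 1: "never ten web stirs": 2+1+1+1 = 5
Line 2: "seed awakens happily": 1+3+3 = 7
Line 3: "low of each temple": 1+1+1+2 = 5
Total: 5 + 7 + 5 = 17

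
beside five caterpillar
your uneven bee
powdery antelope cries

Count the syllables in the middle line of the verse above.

5

The middle line: your (1), uneven (3), bee (1) → 5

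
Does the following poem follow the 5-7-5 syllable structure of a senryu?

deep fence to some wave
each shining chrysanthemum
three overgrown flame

Yes

Line 1: "deep fence to some wave": 1+1+1+1+1 = 5 ✓
Line 2: "each shining chrysanthemum": 1+2+4 = 7 ✓
Line 3: "three overgrown flame": 1+3+1 = 5 ✓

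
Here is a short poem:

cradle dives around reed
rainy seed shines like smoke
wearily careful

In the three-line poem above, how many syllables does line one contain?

Line one: cradle(2) + dives(1) + around(2) + reed(1) = 6

6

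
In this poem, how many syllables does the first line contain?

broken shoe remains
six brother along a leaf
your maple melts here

5

The first line: broken(2) + shoe(1) + remains(2) = 5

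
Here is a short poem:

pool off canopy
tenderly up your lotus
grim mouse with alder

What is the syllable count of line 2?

7

Line 2: tenderly (3), up (1), your (1), lotus (2) → 7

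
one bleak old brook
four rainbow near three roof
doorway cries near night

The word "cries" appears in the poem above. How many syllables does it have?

1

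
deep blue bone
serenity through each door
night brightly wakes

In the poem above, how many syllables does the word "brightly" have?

2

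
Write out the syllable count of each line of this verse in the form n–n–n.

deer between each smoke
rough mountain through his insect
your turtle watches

5–7–5

Line 1: "deer between each smoke": 1+2+1+1 = 5
Line 2: "rough mountain through his insect": 1+2+1+1+2 = 7
Line 3: "your turtle watches": 1+2+2 = 5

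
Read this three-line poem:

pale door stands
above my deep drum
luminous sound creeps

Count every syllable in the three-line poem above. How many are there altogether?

13

Line 1: pale(1) + door(1) + stands(1) = 3
Line 2: above(2) + my(1) + deep(1) + drum(1) = 5
Line 3: luminous(3) + sound(1) + creeps(1) = 5
Total: 3 + 5 + 5 = 13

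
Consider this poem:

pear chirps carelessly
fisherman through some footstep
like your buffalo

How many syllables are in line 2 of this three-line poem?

Line 2: fisherman (3), through (1), some (1), footstep (2) → 7

7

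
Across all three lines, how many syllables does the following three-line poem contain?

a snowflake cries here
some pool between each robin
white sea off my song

Line 1: a (1), snowflake (2), cries (1), here (1) → 5
Line 2: some (1), pool (1), between (2), each (1), robin (2) → 7
Line 3: white (1), sea (1), off (1), my (1), song (1) → 5
Total: 5 + 7 + 5 = 17

17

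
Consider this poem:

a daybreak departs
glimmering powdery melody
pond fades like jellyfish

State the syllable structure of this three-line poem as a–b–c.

Line 1: "a daybreak departs": 1+2+2 = 5
Line 2: "glimmering powdery melody": 3+3+3 = 9
Line 3: "pond fades like jellyfish": 1+1+1+3 = 6

5–9–6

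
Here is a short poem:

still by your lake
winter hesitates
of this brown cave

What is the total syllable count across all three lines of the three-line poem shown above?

13

Line 1: still(1) + by(1) + your(1) + lake(1) = 4
Line 2: winter(2) + hesitates(3) = 5
Line 3: of(1) + this(1) + brown(1) + cave(1) = 4
Total: 4 + 5 + 4 = 13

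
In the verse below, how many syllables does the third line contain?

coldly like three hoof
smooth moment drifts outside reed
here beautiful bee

The third line: here(1) + beautiful(3) + bee(1) = 5

5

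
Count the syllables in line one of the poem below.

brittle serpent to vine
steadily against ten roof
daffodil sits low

Line one: brittle(2) + serpent(2) + to(1) + vine(1) = 6

6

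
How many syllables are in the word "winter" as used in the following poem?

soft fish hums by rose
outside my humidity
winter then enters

2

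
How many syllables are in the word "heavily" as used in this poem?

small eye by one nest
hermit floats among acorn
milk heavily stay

3

"heavily" has 3 syllables.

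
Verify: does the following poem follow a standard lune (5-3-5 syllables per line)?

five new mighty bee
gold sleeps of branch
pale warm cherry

Line 1: five(1) + new(1) + mighty(2) + bee(1) = 5 ✓
Line 2: gold(1) + sleeps(1) + of(1) + branch(1) = 4 (expected 3)
Line 3: pale(1) + warm(1) + cherry(2) = 4 (expected 5)

No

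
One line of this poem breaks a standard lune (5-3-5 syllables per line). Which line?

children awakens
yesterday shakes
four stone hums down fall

Line 1: "children awakens": 2+3 = 5 ✓
Line 2: "yesterday shakes": 3+1 = 4 (expected 3)
Line 3: "four stone hums down fall": 1+1+1+1+1 = 5 ✓

Line 2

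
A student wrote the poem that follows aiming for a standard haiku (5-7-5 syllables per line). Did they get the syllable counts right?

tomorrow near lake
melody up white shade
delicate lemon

No

Line 1: tomorrow(3) + near(1) + lake(1) = 5 ✓
Line 2: melody(3) + up(1) + white(1) + shade(1) = 6 (expected 7)
Line 3: delicate(3) + lemon(2) = 5 ✓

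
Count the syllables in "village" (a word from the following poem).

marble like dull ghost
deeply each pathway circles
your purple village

2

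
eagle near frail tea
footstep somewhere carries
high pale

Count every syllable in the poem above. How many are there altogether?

13

Line 1: eagle(2) + near(1) + frail(1) + tea(1) = 5
Line 2: footstep(2) + somewhere(2) + carries(2) = 6
Line 3: high(1) + pale(1) = 2
Total: 5 + 6 + 2 = 13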